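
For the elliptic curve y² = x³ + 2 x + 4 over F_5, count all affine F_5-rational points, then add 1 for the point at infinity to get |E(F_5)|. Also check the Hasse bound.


Affine points = {(0, 2), (0, 3), (2, 1), (2, 4), (4, 1), (4, 4)}; affine count = 6; |E(F_5)| = 7.

Discriminant check: Δ ∝ 4a³ + 27b² = 4·2³ + 27·4² = 4·8 + 27·16 ≡ 4 (mod 5). Nonzero ⇒ E is nonsingular.
For each x ∈ F_5, compute rhs = x³ + 2·x + 4 mod 5, then count y ∈ F_5 with y² ≡ rhs.
  x = 0: rhs = 4, matching y values: 2, 3 (2 points).
  x = 1: rhs = 2, matching y values: none (0 points).
  x = 2: rhs = 1, matching y values: 1, 4 (2 points).
  x = 3: rhs = 2, matching y values: none (0 points).
  x = 4: rhs = 1, matching y values: 1, 4 (2 points).
Total affine count: 6.
Full point count |E(F_5)| = 6 + 1 = 7.
Hasse bound: |7 − (5+1)| = |1| = 1 ≤ 2√5 ≈ 4.4721 ✓.


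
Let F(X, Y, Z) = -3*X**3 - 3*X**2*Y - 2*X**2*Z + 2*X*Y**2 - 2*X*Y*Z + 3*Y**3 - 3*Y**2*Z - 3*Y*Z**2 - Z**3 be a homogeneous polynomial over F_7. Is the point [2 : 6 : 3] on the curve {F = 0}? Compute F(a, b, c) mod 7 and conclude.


F(2,6,3) ≡ 3 (mod 7); P is NOT on the curve.

Evaluate F(2, 6, 3) term-by-term (mod 7).
  -3*X**3 ↦ -3·8·1·1 = -24
  -3*X**2*Y ↦ -3·4·6·1 = -72
  -2*X**2*Z ↦ -2·4·1·3 = -24
  2*X*Y**2 ↦ 2·2·36·1 = 144
  -2*X*Y*Z ↦ -2·2·6·3 = -72
  3*Y**3 ↦ 3·1·216·1 = 648
  -3*Y**2*Z ↦ -3·1·36·3 = -324
  -3*Y*Z**2 ↦ -3·1·6·9 = -162
  -Z**3 ↦ -1·1·1·27 = -27
Sum: F(2, 6, 3) = (-24) + (-72) + (-24) + (144) + (-72) + (648) + (-324) + (-162) + (-27) = 87.
Reducing mod 7: 87 ≡ 3 (mod 7).
Since F(a, b, c) ≡ 3 ≠ 0 (mod 7), P does NOT lie on the curve.


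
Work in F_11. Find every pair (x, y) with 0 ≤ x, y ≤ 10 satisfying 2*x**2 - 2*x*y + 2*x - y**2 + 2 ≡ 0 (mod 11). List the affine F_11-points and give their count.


Affine F_11-points: {(4, 1), (4, 2), (6, 4), (6, 6), (7, 1), (7, 7), (8, 2), (8, 4), (10, 6), (10, 7)}; count = 10.

For each of the 121 pairs (x, y) ∈ F_11², evaluate f(x, y) mod 11. Record the zeros.
  x = 0: [0↦2, 1↦1, 2↦9, 3↦4, 4↦8, 5↦10, 6↦10, 7↦8, 8↦4, 9↦9, 10↦1]  zeros at y ∈ ∅
  x = 1: [0↦6, 1↦3, 2↦9, 3↦2, 4↦4, 5↦4, 6↦2, 7↦9, 8↦3, 9↦6, 10↦7]  zeros at y ∈ ∅
  x = 2: [0↦3, 1↦9, 2↦2, 3↦4, 4↦4, 5↦2, 6↦9, 7↦3, 8↦6, 9↦7, 10↦6]  zeros at y ∈ ∅
  x = 3: [0↦4, 1↦8, 2↦10, 3↦10, 4↦8, 5↦4, 6↦9, 7↦1, 8↦2, 9↦1, 10↦9]  zeros at y ∈ ∅
  x = 4: [0↦9, 1↦0, 2↦0, 3↦9, 4↦5, 5↦10, 6↦2, 7↦3, 8↦2, 9↦10, 10↦5]  zeros at y ∈ {1, 2}
  x = 5: [0↦7, 1↦7, 2↦5, 3↦1, 4↦6, 5↦9, 6↦10, 7↦9, 8↦6, 9↦1, 10↦5]  zeros at y ∈ ∅
  x = 6: [0↦9, 1↦7, 2↦3, 3↦8, 4↦0, 5↦1, 6↦0, 7↦8, 8↦3, 9↦7, 10↦9]  zeros at y ∈ {4, 6}
  x = 7: [0↦4, 1↦0, 2↦5, 3↦8, 4↦9, 5↦8, 6↦5, 7↦0, 8↦4, 9↦6, 10↦6]  zeros at y ∈ {1, 7}
  x = 8: [0↦3, 1↦8, 2↦0, 3↦1, 4↦0, 5↦8, 6↦3, 7↦7, 8↦9, 9↦9, 10↦7]  zeros at y ∈ {2, 4}
  x = 9: [0↦6, 1↦9, 2↦10, 3↦9, 4↦6, 5↦1, 6↦5, 7↦7, 8↦7, 9↦5, 10↦1]  zeros at y ∈ ∅
  x = 10: [0↦2, 1↦3, 2↦2, 3↦10, 4↦5, 5↦9, 6↦0, 7↦0, 8↦9, 9↦5, 10↦10]  zeros at y ∈ {6, 7}
Collecting zeros: affine points = {(4, 1), (4, 2), (6, 4), (6, 6), (7, 1), (7, 7), (8, 2), (8, 4), (10, 6), (10, 7)}.
Total count |C(F_11)_aff| = 10.


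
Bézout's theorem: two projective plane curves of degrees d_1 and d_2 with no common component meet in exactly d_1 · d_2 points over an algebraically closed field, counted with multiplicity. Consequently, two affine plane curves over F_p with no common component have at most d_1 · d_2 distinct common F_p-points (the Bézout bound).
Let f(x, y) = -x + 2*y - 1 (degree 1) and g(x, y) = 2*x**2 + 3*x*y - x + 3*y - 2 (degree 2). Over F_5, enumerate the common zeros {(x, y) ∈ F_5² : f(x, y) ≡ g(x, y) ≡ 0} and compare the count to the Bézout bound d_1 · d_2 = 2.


Common zeros: {(1, 1), (2, 4)}; count = 2; Bézout bound = 2.

deg(f) = 1, deg(g) = 2, so Bézout bound = 2.
Scan x ∈ F_5. For each x, list the y ∈ F_5 with f(x, y) ≡ 0 and those with g(x, y) ≡ 0 (mod 5); the common zeros in that column are the intersection.
  x = 0: f ≡ 0 at y ∈ {3}; g ≡ 0 at y ∈ {4}; common: ∅.
  x = 1: f ≡ 0 at y ∈ {1}; g ≡ 0 at y ∈ {1}; common: {1}.
  x = 2: f ≡ 0 at y ∈ {4}; g ≡ 0 at y ∈ {4}; common: {4}.
  x = 3: f ≡ 0 at y ∈ {2}; g ≡ 0 at y ∈ {1}; common: ∅.
  x = 4: f ≡ 0 at y ∈ {0}; g ≡ 0 at y ∈ ∅; common: ∅.
Collecting: common zeros = {(1, 1), (2, 4)}, so the count is 2.
Comparison with the Bézout bound: 2 ≤ 2 = deg(f)·deg(g), as expected for curves with no common component (the bound is attained).


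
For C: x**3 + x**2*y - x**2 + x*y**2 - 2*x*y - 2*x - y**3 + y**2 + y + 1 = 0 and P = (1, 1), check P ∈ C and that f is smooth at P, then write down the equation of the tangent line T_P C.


Tangent line at P: y - 1 = 0.

Step 1: f(1, 1) = 0, so P lies on C.
Step 2: partial derivatives
  f_x(x, y) = 3*x**2 + 2*x*y - 2*x + y**2 - 2*y - 2, f_y(x, y) = x**2 + 2*x*y - 2*x - 3*y**2 + 2*y + 1.
  f_x(P) = 0, f_y(P) = 1 (gradient nonzero, so P is smooth).
Step 3: tangent line at P: 0·(x − 1) + 1·(y − 1) = 0.
Expanding: y - 1 = 0.


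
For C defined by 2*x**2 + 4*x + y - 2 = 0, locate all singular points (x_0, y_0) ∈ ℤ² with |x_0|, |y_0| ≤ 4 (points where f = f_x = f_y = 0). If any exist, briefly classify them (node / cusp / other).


No singular points in the scanned grid; C is smooth there.

Compute partial derivatives:
  f_x = 4*x + 4.
  f_y = 1.
f_y = 1 is a nonzero constant, so f_y never vanishes: no point (x, y) can satisfy f = f_x = f_y = 0. In particular no (x, y) ∈ {−4, ..., 4}² is singular; the curve is smooth.


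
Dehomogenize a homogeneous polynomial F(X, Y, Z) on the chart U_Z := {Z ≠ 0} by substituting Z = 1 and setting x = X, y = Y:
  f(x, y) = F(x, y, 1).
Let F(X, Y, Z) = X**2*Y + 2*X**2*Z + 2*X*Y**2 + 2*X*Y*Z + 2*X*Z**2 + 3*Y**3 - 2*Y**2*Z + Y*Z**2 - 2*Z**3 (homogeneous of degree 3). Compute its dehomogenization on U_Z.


f(x, y) = x**2*y + 2*x**2 + 2*x*y**2 + 2*x*y + 2*x + 3*y**3 - 2*y**2 + y - 2

On U_Z we set Z = 1. Each monomial c·X^i·Y^j·Z^k in F becomes c·x^i·y^j·1^k = c·x^i·y^j.
Substituting Z = 1: F(X, Y, 1) = x**2*y + 2*x**2 + 2*x*y**2 + 2*x*y + 2*x + 3*y**3 - 2*y**2 + y - 2.
Note: deg(f) ≤ deg(F) = 3; strict inequality happens when F is divisible by Z (lost terms).


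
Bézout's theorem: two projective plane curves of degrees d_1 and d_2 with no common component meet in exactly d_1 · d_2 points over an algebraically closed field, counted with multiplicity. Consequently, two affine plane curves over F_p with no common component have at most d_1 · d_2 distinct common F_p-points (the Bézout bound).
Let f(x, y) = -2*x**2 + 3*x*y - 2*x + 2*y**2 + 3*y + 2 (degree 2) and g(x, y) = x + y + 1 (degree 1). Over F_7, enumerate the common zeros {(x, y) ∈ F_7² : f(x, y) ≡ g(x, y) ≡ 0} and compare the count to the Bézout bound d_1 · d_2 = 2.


Common zeros: {(4, 2)}; count = 1; Bézout bound = 2.

deg(f) = 2, deg(g) = 1, so Bézout bound = 2.
Scan x ∈ F_7. For each x, list the y ∈ F_7 with f(x, y) ≡ 0 and those with g(x, y) ≡ 0 (mod 7); the common zeros in that column are the intersection.
  x = 0: f ≡ 0 at y ∈ {1}; g ≡ 0 at y ∈ {6}; common: ∅.
  x = 1: f ≡ 0 at y ∈ ∅; g ≡ 0 at y ∈ {5}; common: ∅.
  x = 2: f ≡ 0 at y ∈ {3}; g ≡ 0 at y ∈ {4}; common: ∅.
  x = 3: f ≡ 0 at y ∈ ∅; g ≡ 0 at y ∈ {3}; common: ∅.
  x = 4: f ≡ 0 at y ∈ {1, 2}; g ≡ 0 at y ∈ {2}; common: {2}.
  x = 5: f ≡ 0 at y ∈ {2, 3}; g ≡ 0 at y ∈ {1}; common: ∅.
  x = 6: f ≡ 0 at y ∈ ∅; g ≡ 0 at y ∈ {0}; common: ∅.
Collecting: common zeros = {(4, 2)}, so the count is 1.
Comparison with the Bézout bound: 1 ≤ 2 = deg(f)·deg(g), as expected for curves with no common component (the affine F_7-count falls short of the bound because intersections may lie at infinity, over extension fields, or carry multiplicity).


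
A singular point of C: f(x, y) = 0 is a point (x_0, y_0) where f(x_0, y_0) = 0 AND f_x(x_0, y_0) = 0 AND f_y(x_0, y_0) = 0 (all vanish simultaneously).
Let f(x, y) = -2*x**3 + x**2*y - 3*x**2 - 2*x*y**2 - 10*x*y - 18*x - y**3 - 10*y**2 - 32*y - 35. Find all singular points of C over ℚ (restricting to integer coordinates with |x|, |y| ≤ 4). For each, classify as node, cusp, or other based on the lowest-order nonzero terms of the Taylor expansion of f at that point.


Singular points: {(-1, -3)}; classification: cusp.

Compute partial derivatives:
  f_x = -6*x**2 + 2*x*y - 6*x - 2*y**2 - 10*y - 18.
  f_y = x**2 - 4*x*y - 10*x - 3*y**2 - 20*y - 32.
Scan x_0 ∈ {−4, ..., 4}. For each x_0, f_y(x_0, y) is a polynomial in y; find its integer roots y ∈ {−4, ..., 4}, then test f_x and f at those candidates.
  x = -4: f_y(-4, y) = -3*y**2 - 4*y + 24; no integer root y with |y| ≤ 4.
  x = -3: f_y(-3, y) = -3*y**2 - 8*y + 7; no integer root y with |y| ≤ 4.
  x = -2: f_y(-2, y) = -3*y**2 - 12*y - 8; no integer root y with |y| ≤ 4.
  x = -1: f_y(-1, y) = -3*y**2 - 16*y - 21; vanishes at y ∈ {-3}. (-1, -3): f_x = 0, f = 0 — SINGULAR.
  x = 0: f_y(0, y) = -3*y**2 - 20*y - 32; vanishes at y ∈ {-4}. (0, -4): f_x = -10 ≠ 0.
  x = 1: f_y(1, y) = -3*y**2 - 24*y - 41; no integer root y with |y| ≤ 4.
  x = 2: f_y(2, y) = -3*y**2 - 28*y - 48; no integer root y with |y| ≤ 4.
  x = 3: f_y(3, y) = -3*y**2 - 32*y - 53; no integer root y with |y| ≤ 4.
  x = 4: f_y(4, y) = -3*y**2 - 36*y - 56; no integer root y with |y| ≤ 4.
Only singular point on the grid: (-1, -3).
Classify: substitute x = -1 + u, y = -3 + v and expand: f = -2*u**3 + u**2*v - 2*u*v**2 - v**3 + v**2.
No constant or linear terms (consistent with a singular point). Quadratic part: v**2. Cubic part: -2*u**3 + u**2*v - 2*u*v**2 - v**3.
The quadratic part v**2 is a perfect square, so there is a single (double) tangent line v = 0, i.e. y = -3. Restricting the cubic part to that line (v = 0) leaves -2*u**3 ≠ 0, so f is not divisible by v and the branch is v² ≈ 2*u**3 to lowest order — this is a cusp.
Classification: cusp.


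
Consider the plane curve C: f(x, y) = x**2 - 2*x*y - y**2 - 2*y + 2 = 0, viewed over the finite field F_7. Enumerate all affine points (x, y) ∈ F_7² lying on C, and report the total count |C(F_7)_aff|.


Affine F_7-points: {(1, 5), (2, 3), (2, 5), (4, 1), (4, 3), (5, 1)}; count = 6.

For each of the 49 pairs (x, y) ∈ F_7², evaluate f(x, y) mod 7. Record the zeros.
  x = 0: [0↦2, 1↦6, 2↦1, 3↦1, 4↦6, 5↦2, 6↦3]  zeros at y ∈ ∅
  x = 1: [0↦3, 1↦5, 2↦5, 3↦3, 4↦6, 5↦0, 6↦6]  zeros at y ∈ {5}
  x = 2: [0↦6, 1↦6, 2↦4, 3↦0, 4↦1, 5↦0, 6↦4]  zeros at y ∈ {3, 5}
  x = 3: [0↦4, 1↦2, 2↦5, 3↦6, 4↦5, 5↦2, 6↦4]  zeros at y ∈ ∅
  x = 4: [0↦4, 1↦0, 2↦1, 3↦0, 4↦4, 5↦6, 6↦6]  zeros at y ∈ {1, 3}
  x = 5: [0↦6, 1↦0, 2↦6, 3↦3, 4↦5, 5↦5, 6↦3]  zeros at y ∈ {1}
  x = 6: [0↦3, 1↦2, 2↦6, 3↦1, 4↦1, 5↦6, 6↦2]  zeros at y ∈ ∅
Collecting zeros: affine points = {(1, 5), (2, 3), (2, 5), (4, 1), (4, 3), (5, 1)}.
Total count |C(F_7)_aff| = 6.


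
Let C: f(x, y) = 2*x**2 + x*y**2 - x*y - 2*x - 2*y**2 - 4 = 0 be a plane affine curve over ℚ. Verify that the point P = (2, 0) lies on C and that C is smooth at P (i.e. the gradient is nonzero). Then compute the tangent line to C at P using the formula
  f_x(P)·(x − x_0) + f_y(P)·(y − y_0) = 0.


Tangent line at P: 6*x - 2*y - 12 = 0.

Step 1: f(2, 0) = 0, so P lies on C.
Step 2: partial derivatives
  f_x(x, y) = 4*x + y**2 - y - 2, f_y(x, y) = 2*x*y - x - 4*y.
  f_x(P) = 6, f_y(P) = -2 (gradient nonzero, so P is smooth).
Step 3: tangent line at P: 6·(x − 2) + -2·(y − 0) = 0.
Expanding: 6*x - 2*y - 12 = 0.


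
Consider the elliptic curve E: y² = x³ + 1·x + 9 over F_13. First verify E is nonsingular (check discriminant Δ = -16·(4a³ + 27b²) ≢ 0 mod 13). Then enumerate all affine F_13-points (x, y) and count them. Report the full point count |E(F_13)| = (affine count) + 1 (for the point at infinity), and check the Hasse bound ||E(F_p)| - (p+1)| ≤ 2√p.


Affine points = {(0, 3), (0, 10), (3, 0), (4, 5), (4, 8), (5, 3), (5, 10), (6, 6), (6, 7), (8, 3), (8, 10), (11, 5), (11, 8)}; affine count = 13; |E(F_13)| = 14.

Discriminant check: Δ ∝ 4a³ + 27b² = 4·1³ + 27·9² = 4·1 + 27·81 ≡ 7 (mod 13). Nonzero ⇒ E is nonsingular.
For each x ∈ F_13, compute rhs = x³ + 1·x + 9 mod 13, then count y ∈ F_13 with y² ≡ rhs.
  x = 0: rhs = 9, matching y values: 3, 10 (2 points).
  x = 1: rhs = 11, matching y values: none (0 points).
  x = 2: rhs = 6, matching y values: none (0 points).
  x = 3: rhs = 0, matching y values: 0 (1 points).
  x = 4: rhs = 12, matching y values: 5, 8 (2 points).
  x = 5: rhs = 9, matching y values: 3, 10 (2 points).
  x = 6: rhs = 10, matching y values: 6, 7 (2 points).
  x = 7: rhs = 8, matching y values: none (0 points).
  x = 8: rhs = 9, matching y values: 3, 10 (2 points).
  x = 9: rhs = 6, matching y values: none (0 points).
  x = 10: rhs = 5, matching y values: none (0 points).
  x = 11: rhs = 12, matching y values: 5, 8 (2 points).
  x = 12: rhs = 7, matching y values: none (0 points).
Total affine count: 13.
Full point count |E(F_13)| = 13 + 1 = 14.
Hasse bound: |14 − (13+1)| = |0| = 0 ≤ 2√13 ≈ 7.2111 ✓.


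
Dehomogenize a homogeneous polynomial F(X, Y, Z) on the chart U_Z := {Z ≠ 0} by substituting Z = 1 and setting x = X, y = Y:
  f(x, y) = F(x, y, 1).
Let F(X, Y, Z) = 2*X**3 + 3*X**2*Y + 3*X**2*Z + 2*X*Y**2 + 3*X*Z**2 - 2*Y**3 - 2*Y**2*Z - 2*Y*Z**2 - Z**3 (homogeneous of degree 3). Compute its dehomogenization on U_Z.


f(x, y) = 2*x**3 + 3*x**2*y + 3*x**2 + 2*x*y**2 + 3*x - 2*y**3 - 2*y**2 - 2*y - 1

On U_Z we set Z = 1. Each monomial c·X^i·Y^j·Z^k in F becomes c·x^i·y^j·1^k = c·x^i·y^j.
Substituting Z = 1: F(X, Y, 1) = 2*x**3 + 3*x**2*y + 3*x**2 + 2*x*y**2 + 3*x - 2*y**3 - 2*y**2 - 2*y - 1.
Note: deg(f) ≤ deg(F) = 3; strict inequality happens when F is divisible by Z (lost terms).


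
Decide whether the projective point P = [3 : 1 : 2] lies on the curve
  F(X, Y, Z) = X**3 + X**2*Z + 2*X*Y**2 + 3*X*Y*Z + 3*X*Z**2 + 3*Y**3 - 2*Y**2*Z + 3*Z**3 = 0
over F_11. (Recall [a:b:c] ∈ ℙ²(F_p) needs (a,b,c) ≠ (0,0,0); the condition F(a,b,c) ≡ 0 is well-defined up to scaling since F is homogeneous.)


F(3,1,2) ≡ 7 (mod 11); P is NOT on the curve.

Evaluate F(3, 1, 2) term-by-term (mod 11).
  X**3 ↦ 1·27·1·1 = 27
  X**2*Z ↦ 1·9·1·2 = 18
  2*X*Y**2 ↦ 2·3·1·1 = 6
  3*X*Y*Z ↦ 3·3·1·2 = 18
  3*X*Z**2 ↦ 3·3·1·4 = 36
  3*Y**3 ↦ 3·1·1·1 = 3
  -2*Y**2*Z ↦ -2·1·1·2 = -4
  3*Z**3 ↦ 3·1·1·8 = 24
Sum: F(3, 1, 2) = (27) + (18) + (6) + (18) + (36) + (3) + (-4) + (24) = 128.
Reducing mod 11: 128 ≡ 7 (mod 11).
Since F(a, b, c) ≡ 7 ≠ 0 (mod 11), P does NOT lie on the curve.


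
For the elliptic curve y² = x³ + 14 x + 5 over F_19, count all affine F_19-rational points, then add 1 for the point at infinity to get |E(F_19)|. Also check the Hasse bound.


Affine points = {(0, 9), (0, 10), (1, 1), (1, 18), (3, 6), (3, 13), (4, 7), (4, 12), (6, 1), (6, 18), (7, 3), (7, 16), (9, 9), (9, 10), (10, 9), (10, 10), (12, 1), (12, 18), (13, 3), (13, 16), (14, 0), (17, 8), (17, 11), (18, 3), (18, 16)}; affine count = 25; |E(F_19)| = 26.

Discriminant check: Δ ∝ 4a³ + 27b² = 4·14³ + 27·5² = 4·2744 + 27·25 ≡ 4 (mod 19). Nonzero ⇒ E is nonsingular.
For each x ∈ F_19, compute rhs = x³ + 14·x + 5 mod 19, then count y ∈ F_19 with y² ≡ rhs.
  x = 0: rhs = 5, matching y values: 9, 10 (2 points).
  x = 1: rhs = 1, matching y values: 1, 18 (2 points).
  x = 2: rhs = 3, matching y values: none (0 points).
  x = 3: rhs = 17, matching y values: 6, 13 (2 points).
  x = 4: rhs = 11, matching y values: 7, 12 (2 points).
  x = 5: rhs = 10, matching y values: none (0 points).
  x = 6: rhs = 1, matching y values: 1, 18 (2 points).
  x = 7: rhs = 9, matching y values: 3, 16 (2 points).
  x = 8: rhs = 2, matching y values: none (0 points).
  x = 9: rhs = 5, matching y values: 9, 10 (2 points).
  x = 10: rhs = 5, matching y values: 9, 10 (2 points).
  x = 11: rhs = 8, matching y values: none (0 points).
  x = 12: rhs = 1, matching y values: 1, 18 (2 points).
  x = 13: rhs = 9, matching y values: 3, 16 (2 points).
  x = 14: rhs = 0, matching y values: 0 (1 points).
  x = 15: rhs = 18, matching y values: none (0 points).
  x = 16: rhs = 12, matching y values: none (0 points).
  x = 17: rhs = 7, matching y values: 8, 11 (2 points).
  x = 18: rhs = 9, matching y values: 3, 16 (2 points).
Total affine count: 25.
Full point count |E(F_19)| = 25 + 1 = 26.
Hasse bound: |26 − (19+1)| = |6| = 6 ≤ 2√19 ≈ 8.7178 ✓.


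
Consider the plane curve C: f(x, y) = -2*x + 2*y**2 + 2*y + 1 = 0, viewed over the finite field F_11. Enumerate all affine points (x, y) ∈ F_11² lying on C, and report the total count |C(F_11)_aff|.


Affine F_11-points: {(1, 2), (1, 8), (3, 5), (4, 4), (4, 6), (6, 0), (6, 10), (7, 3), (7, 7), (8, 1), (8, 9)}; count = 11.

For each of the 121 pairs (x, y) ∈ F_11², evaluate f(x, y) mod 11. Record the zeros.
  x = 0: [0↦1, 1↦5, 2↦2, 3↦3, 4↦8, 5↦6, 6↦8, 7↦3, 8↦2, 9↦5, 10↦1]  zeros at y ∈ ∅
  x = 1: [0↦10, 1↦3, 2↦0, 3↦1, 4↦6, 5↦4, 6↦6, 7↦1, 8↦0, 9↦3, 10↦10]  zeros at y ∈ {2, 8}
  x = 2: [0↦8, 1↦1, 2↦9, 3↦10, 4↦4, 5↦2, 6↦4, 7↦10, 8↦9, 9↦1, 10↦8]  zeros at y ∈ ∅
  x = 3: [0↦6, 1↦10, 2↦7, 3↦8, 4↦2, 5↦0, 6↦2, 7↦8, 8↦7, 9↦10, 10↦6]  zeros at y ∈ {5}
  x = 4: [0↦4, 1↦8, 2↦5, 3↦6, 4↦0, 5↦9, 6↦0, 7↦6, 8↦5, 9↦8, 10↦4]  zeros at y ∈ {4, 6}
  x = 5: [0↦2, 1↦6, 2↦3, 3↦4, 4↦9, 5↦7, 6↦9, 7↦4, 8↦3, 9↦6, 10↦2]  zeros at y ∈ ∅
  x = 6: [0↦0, 1↦4, 2↦1, 3↦2, 4↦7, 5↦5, 6↦7, 7↦2, 8↦1, 9↦4, 10↦0]  zeros at y ∈ {0, 10}
  x = 7: [0↦9, 1↦2, 2↦10, 3↦0, 4↦5, 5↦3, 6↦5, 7↦0, 8↦10, 9↦2, 10↦9]  zeros at y ∈ {3, 7}
  x = 8: [0↦7, 1↦0, 2↦8, 3↦9, 4↦3, 5↦1, 6↦3, 7↦9, 8↦8, 9↦0, 10↦7]  zeros at y ∈ {1, 9}
  x = 9: [0↦5, 1↦9, 2↦6, 3↦7, 4↦1, 5↦10, 6↦1, 7↦7, 8↦6, 9↦9, 10↦5]  zeros at y ∈ ∅
  x = 10: [0↦3, 1↦7, 2↦4, 3↦5, 4↦10, 5↦8, 6↦10, 7↦5, 8↦4, 9↦7, 10↦3]  zeros at y ∈ ∅
Collecting zeros: affine points = {(1, 2), (1, 8), (3, 5), (4, 4), (4, 6), (6, 0), (6, 10), (7, 3), (7, 7), (8, 1), (8, 9)}.
Total count |C(F_11)_aff| = 11.


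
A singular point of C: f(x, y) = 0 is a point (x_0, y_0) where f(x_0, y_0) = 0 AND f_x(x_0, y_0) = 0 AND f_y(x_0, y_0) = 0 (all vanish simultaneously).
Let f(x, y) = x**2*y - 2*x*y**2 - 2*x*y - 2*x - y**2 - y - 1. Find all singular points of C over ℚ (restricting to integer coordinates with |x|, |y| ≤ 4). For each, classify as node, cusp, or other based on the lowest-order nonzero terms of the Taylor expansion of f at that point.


Singular points: {(-1, -1)}; classification: node.

Compute partial derivatives:
  f_x = 2*x*y - 2*y**2 - 2*y - 2.
  f_y = x**2 - 4*x*y - 2*x - 2*y - 1.
Scan x_0 ∈ {−4, ..., 4}. For each x_0, f_y(x_0, y) is a polynomial in y; find its integer roots y ∈ {−4, ..., 4}, then test f_x and f at those candidates.
  x = -4: f_y(-4, y) = 14*y + 23; no integer root y with |y| ≤ 4.
  x = -3: f_y(-3, y) = 10*y + 14; no integer root y with |y| ≤ 4.
  x = -2: f_y(-2, y) = 6*y + 7; no integer root y with |y| ≤ 4.
  x = -1: f_y(-1, y) = 2*y + 2; vanishes at y ∈ {-1}. (-1, -1): f_x = 0, f = 0 — SINGULAR.
  x = 0: f_y(0, y) = -2*y - 1; no integer root y with |y| ≤ 4.
  x = 1: f_y(1, y) = -6*y - 2; no integer root y with |y| ≤ 4.
  x = 2: f_y(2, y) = -10*y - 1; no integer root y with |y| ≤ 4.
  x = 3: f_y(3, y) = 2 - 14*y; no integer root y with |y| ≤ 4.
  x = 4: f_y(4, y) = 7 - 18*y; no integer root y with |y| ≤ 4.
Only singular point on the grid: (-1, -1).
Classify: substitute x = -1 + u, y = -1 + v and expand: f = u**2*v - u**2 - 2*u*v**2 + v**2.
No constant or linear terms (consistent with a singular point). Quadratic part: -u**2 + v**2. Cubic part: u**2*v - 2*u*v**2.
The quadratic part v**2 - u**2 = (v − u)(v + u) splits into two distinct linear factors, so there are two distinct tangent lines y − -1 = ±(x − -1) — this is a node (ordinary double point).
Classification: node.


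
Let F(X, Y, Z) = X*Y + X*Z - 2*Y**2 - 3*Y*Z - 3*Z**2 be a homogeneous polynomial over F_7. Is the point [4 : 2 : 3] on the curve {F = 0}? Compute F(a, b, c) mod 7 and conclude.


F(4,2,3) ≡ 2 (mod 7); P is NOT on the curve.

Evaluate F(4, 2, 3) term-by-term (mod 7).
  X*Y ↦ 1·4·2·1 = 8
  X*Z ↦ 1·4·1·3 = 12
  -2*Y**2 ↦ -2·1·4·1 = -8
  -3*Y*Z ↦ -3·1·2·3 = -18
  -3*Z**2 ↦ -3·1·1·9 = -27
Sum: F(4, 2, 3) = (8) + (12) + (-8) + (-18) + (-27) = -33.
Reducing mod 7: -33 ≡ 2 (mod 7).
Since F(a, b, c) ≡ 2 ≠ 0 (mod 7), P does NOT lie on the curve.


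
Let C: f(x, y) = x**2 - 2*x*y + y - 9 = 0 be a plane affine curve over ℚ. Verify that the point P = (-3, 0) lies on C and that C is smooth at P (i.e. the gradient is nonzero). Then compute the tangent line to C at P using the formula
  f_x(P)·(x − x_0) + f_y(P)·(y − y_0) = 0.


Tangent line at P: -6*x + 7*y - 18 = 0.

Step 1: f(-3, 0) = 0, so P lies on C.
Step 2: partial derivatives
  f_x(x, y) = 2*x - 2*y, f_y(x, y) = 1 - 2*x.
  f_x(P) = -6, f_y(P) = 7 (gradient nonzero, so P is smooth).
Step 3: tangent line at P: -6·(x − -3) + 7·(y − 0) = 0.
Expanding: -6*x + 7*y - 18 = 0.


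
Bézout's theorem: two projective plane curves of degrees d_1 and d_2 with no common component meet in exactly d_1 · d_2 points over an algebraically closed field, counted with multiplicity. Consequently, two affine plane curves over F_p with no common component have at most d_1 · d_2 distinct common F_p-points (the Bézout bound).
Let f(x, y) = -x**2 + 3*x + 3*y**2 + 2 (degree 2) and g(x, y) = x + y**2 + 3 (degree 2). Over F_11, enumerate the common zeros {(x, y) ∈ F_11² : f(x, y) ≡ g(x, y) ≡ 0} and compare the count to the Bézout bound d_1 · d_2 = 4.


Common zeros: ∅; count = 0; Bézout bound = 4.

deg(f) = 2, deg(g) = 2, so Bézout bound = 4.
Scan x ∈ F_11. For each x, list the y ∈ F_11 with f(x, y) ≡ 0 and those with g(x, y) ≡ 0 (mod 11); the common zeros in that column are the intersection.
  x = 0: f ≡ 0 at y ∈ {5, 6}; g ≡ 0 at y ∈ ∅; common: ∅.
  x = 1: f ≡ 0 at y ∈ ∅; g ≡ 0 at y ∈ ∅; common: ∅.
  x = 2: f ≡ 0 at y ∈ ∅; g ≡ 0 at y ∈ ∅; common: ∅.
  x = 3: f ≡ 0 at y ∈ {5, 6}; g ≡ 0 at y ∈ {4, 7}; common: ∅.
  x = 4: f ≡ 0 at y ∈ ∅; g ≡ 0 at y ∈ {2, 9}; common: ∅.
  x = 5: f ≡ 0 at y ∈ ∅; g ≡ 0 at y ∈ {5, 6}; common: ∅.
  x = 6: f ≡ 0 at y ∈ {3, 8}; g ≡ 0 at y ∈ ∅; common: ∅.
  x = 7: f ≡ 0 at y ∈ {4, 7}; g ≡ 0 at y ∈ {1, 10}; common: ∅.
  x = 8: f ≡ 0 at y ∈ {3, 8}; g ≡ 0 at y ∈ {0}; common: ∅.
  x = 9: f ≡ 0 at y ∈ ∅; g ≡ 0 at y ∈ ∅; common: ∅.
  x = 10: f ≡ 0 at y ∈ ∅; g ≡ 0 at y ∈ {3, 8}; common: ∅.
Collecting: common zeros = ∅, so the count is 0.
Comparison with the Bézout bound: 0 ≤ 4 = deg(f)·deg(g), as expected for curves with no common component (the affine F_11-count falls short of the bound because intersections may lie at infinity, over extension fields, or carry multiplicity).


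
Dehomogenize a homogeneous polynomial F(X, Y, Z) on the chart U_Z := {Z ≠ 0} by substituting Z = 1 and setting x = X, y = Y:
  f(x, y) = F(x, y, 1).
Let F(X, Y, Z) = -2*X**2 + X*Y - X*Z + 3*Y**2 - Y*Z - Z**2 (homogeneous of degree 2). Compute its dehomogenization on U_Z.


f(x, y) = -2*x**2 + x*y - x + 3*y**2 - y - 1

On U_Z we set Z = 1. Each monomial c·X^i·Y^j·Z^k in F becomes c·x^i·y^j·1^k = c·x^i·y^j.
Substituting Z = 1: F(X, Y, 1) = -2*x**2 + x*y - x + 3*y**2 - y - 1.
Note: deg(f) ≤ deg(F) = 2; strict inequality happens when F is divisible by Z (lost terms).


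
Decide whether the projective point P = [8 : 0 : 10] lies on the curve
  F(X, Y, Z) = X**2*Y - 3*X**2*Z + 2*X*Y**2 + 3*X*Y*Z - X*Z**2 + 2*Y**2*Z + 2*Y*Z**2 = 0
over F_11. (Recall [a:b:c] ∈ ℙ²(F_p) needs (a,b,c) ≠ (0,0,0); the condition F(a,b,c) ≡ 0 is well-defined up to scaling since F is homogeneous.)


F(8,0,10) ≡ 8 (mod 11); P is NOT on the curve.

Evaluate F(8, 0, 10) term-by-term (mod 11).
  X**2*Y ↦ 1·64·0·1 = 0
  -3*X**2*Z ↦ -3·64·1·10 = -1920
  2*X*Y**2 ↦ 2·8·0·1 = 0
  3*X*Y*Z ↦ 3·8·0·10 = 0
  -X*Z**2 ↦ -1·8·1·100 = -800
  2*Y**2*Z ↦ 2·1·0·10 = 0
  2*Y*Z**2 ↦ 2·1·0·100 = 0
Sum: F(8, 0, 10) = (0) + (-1920) + (0) + (0) + (-800) + (0) + (0) = -2720.
Reducing mod 11: -2720 ≡ 8 (mod 11).
Since F(a, b, c) ≡ 8 ≠ 0 (mod 11), P does NOT lie on the curve.


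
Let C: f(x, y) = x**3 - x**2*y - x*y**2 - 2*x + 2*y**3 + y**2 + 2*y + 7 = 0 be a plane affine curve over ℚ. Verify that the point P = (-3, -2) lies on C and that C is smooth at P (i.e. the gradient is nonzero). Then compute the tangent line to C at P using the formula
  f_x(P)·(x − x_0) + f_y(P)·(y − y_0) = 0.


Tangent line at P: 9*x + y + 29 = 0.

Step 1: f(-3, -2) = 0, so P lies on C.
Step 2: partial derivatives
  f_x(x, y) = 3*x**2 - 2*x*y - y**2 - 2, f_y(x, y) = -x**2 - 2*x*y + 6*y**2 + 2*y + 2.
  f_x(P) = 9, f_y(P) = 1 (gradient nonzero, so P is smooth).
Step 3: tangent line at P: 9·(x − -3) + 1·(y − -2) = 0.
Expanding: 9*x + y + 29 = 0.


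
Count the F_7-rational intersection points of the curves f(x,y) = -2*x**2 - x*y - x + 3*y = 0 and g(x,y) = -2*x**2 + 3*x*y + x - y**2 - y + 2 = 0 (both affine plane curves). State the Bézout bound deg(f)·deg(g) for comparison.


Common zeros: {(1, 5)}; count = 1; Bézout bound = 4.

deg(f) = 2, deg(g) = 2, so Bézout bound = 4.
Scan x ∈ F_7. For each x, list the y ∈ F_7 with f(x, y) ≡ 0 and those with g(x, y) ≡ 0 (mod 7); the common zeros in that column are the intersection.
  x = 0: f ≡ 0 at y ∈ {0}; g ≡ 0 at y ∈ {1, 5}; common: ∅.
  x = 1: f ≡ 0 at y ∈ {5}; g ≡ 0 at y ∈ {4, 5}; common: {5}.
  x = 2: f ≡ 0 at y ∈ {3}; g ≡ 0 at y ∈ {1, 4}; common: ∅.
  x = 3: f ≡ 0 at y ∈ {0, 1, 2, 3, 4, 5, 6}; g ≡ 0 at y ∈ ∅; common: ∅.
  x = 4: f ≡ 0 at y ∈ {6}; g ≡ 0 at y ∈ ∅; common: ∅.
  x = 5: f ≡ 0 at y ∈ {4}; g ≡ 0 at y ∈ ∅; common: ∅.
  x = 6: f ≡ 0 at y ∈ {2}; g ≡ 0 at y ∈ ∅; common: ∅.
Collecting: common zeros = {(1, 5)}, so the count is 1.
Comparison with the Bézout bound: 1 ≤ 4 = deg(f)·deg(g), as expected for curves with no common component (the affine F_7-count falls short of the bound because intersections may lie at infinity, over extension fields, or carry multiplicity).


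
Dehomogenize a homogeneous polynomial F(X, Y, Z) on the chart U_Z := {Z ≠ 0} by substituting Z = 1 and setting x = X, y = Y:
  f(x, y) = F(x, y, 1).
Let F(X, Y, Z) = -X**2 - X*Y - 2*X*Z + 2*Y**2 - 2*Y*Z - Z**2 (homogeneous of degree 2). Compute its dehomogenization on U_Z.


f(x, y) = -x**2 - x*y - 2*x + 2*y**2 - 2*y - 1

On U_Z we set Z = 1. Each monomial c·X^i·Y^j·Z^k in F becomes c·x^i·y^j·1^k = c·x^i·y^j.
Substituting Z = 1: F(X, Y, 1) = -x**2 - x*y - 2*x + 2*y**2 - 2*y - 1.
Note: deg(f) ≤ deg(F) = 2; strict inequality happens when F is divisible by Z (lost terms).


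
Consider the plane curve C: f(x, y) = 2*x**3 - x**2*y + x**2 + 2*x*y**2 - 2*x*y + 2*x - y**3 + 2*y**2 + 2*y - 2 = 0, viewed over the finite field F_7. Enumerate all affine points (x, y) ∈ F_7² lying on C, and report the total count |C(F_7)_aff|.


Affine F_7-points: {(2, 1), (2, 6), (3, 5), (4, 3), (5, 6), (6, 2), (6, 6)}; count = 7.

For each of the 49 pairs (x, y) ∈ F_7², evaluate f(x, y) mod 7. Record the zeros.
  x = 0: [0↦5, 1↦1, 2↦2, 3↦2, 4↦2, 5↦3, 6↦6]  zeros at y ∈ ∅
  x = 1: [0↦3, 1↦5, 2↦2, 3↦2, 4↦6, 5↦1, 6↦2]  zeros at y ∈ ∅
  x = 2: [0↦1, 1↦0, 2↦5, 3↦3, 4↦2, 5↦3, 6↦0]  zeros at y ∈ {1, 6}
  x = 3: [0↦4, 1↦5, 2↦2, 3↦3, 4↦2, 5↦0, 6↦5]  zeros at y ∈ {5}
  x = 4: [0↦3, 1↦4, 2↦5, 3↦0, 4↦4, 5↦4, 6↦1]  zeros at y ∈ {3}
  x = 5: [0↦3, 1↦2, 2↦5, 3↦6, 4↦6, 5↦6, 6↦0]  zeros at y ∈ {6}
  x = 6: [0↦2, 1↦4, 2↦0, 3↦5, 4↦6, 5↦4, 6↦0]  zeros at y ∈ {2, 6}
Collecting zeros: affine points = {(2, 1), (2, 6), (3, 5), (4, 3), (5, 6), (6, 2), (6, 6)}.
Total count |C(F_7)_aff| = 7.


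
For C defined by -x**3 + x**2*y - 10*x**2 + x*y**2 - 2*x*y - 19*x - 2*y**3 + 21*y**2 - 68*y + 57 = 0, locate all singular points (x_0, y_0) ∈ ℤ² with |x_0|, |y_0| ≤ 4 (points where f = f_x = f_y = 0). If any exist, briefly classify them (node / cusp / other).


Singular points: {(-2, 3)}; classification: node.

Compute partial derivatives:
  f_x = -3*x**2 + 2*x*y - 20*x + y**2 - 2*y - 19.
  f_y = x**2 + 2*x*y - 2*x - 6*y**2 + 42*y - 68.
Scan x_0 ∈ {−4, ..., 4}. For each x_0, f_y(x_0, y) is a polynomial in y; find its integer roots y ∈ {−4, ..., 4}, then test f_x and f at those candidates.
  x = -4: f_y(-4, y) = -6*y**2 + 34*y - 44; vanishes at y ∈ {2}. (-4, 2): f_x = -3 ≠ 0.
  x = -3: f_y(-3, y) = -6*y**2 + 36*y - 53; no integer root y with |y| ≤ 4.
  x = -2: f_y(-2, y) = -6*y**2 + 38*y - 60; vanishes at y ∈ {3}. (-2, 3): f_x = 0, f = 0 — SINGULAR.
  x = -1: f_y(-1, y) = -6*y**2 + 40*y - 65; no integer root y with |y| ≤ 4.
  x = 0: f_y(0, y) = -6*y**2 + 42*y - 68; no integer root y with |y| ≤ 4.
  x = 1: f_y(1, y) = -6*y**2 + 44*y - 69; no integer root y with |y| ≤ 4.
  x = 2: f_y(2, y) = -6*y**2 + 46*y - 68; vanishes at y ∈ {2}. (2, 2): f_x = -63 ≠ 0.
  x = 3: f_y(3, y) = -6*y**2 + 48*y - 65; no integer root y with |y| ≤ 4.
  x = 4: f_y(4, y) = -6*y**2 + 50*y - 60; no integer root y with |y| ≤ 4.
Only singular point on the grid: (-2, 3).
Classify: substitute x = -2 + u, y = 3 + v and expand: f = -u**3 + u**2*v - u**2 + u*v**2 - 2*v**3 + v**2.
No constant or linear terms (consistent with a singular point). Quadratic part: -u**2 + v**2. Cubic part: -u**3 + u**2*v + u*v**2 - 2*v**3.
The quadratic part v**2 - u**2 = (v − u)(v + u) splits into two distinct linear factors, so there are two distinct tangent lines y − 3 = ±(x − -2) — this is a node (ordinary double point).
Classification: node.


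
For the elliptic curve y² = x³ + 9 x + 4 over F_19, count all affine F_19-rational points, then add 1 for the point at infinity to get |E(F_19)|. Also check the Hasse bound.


Affine points = {(0, 2), (0, 17), (2, 7), (2, 12), (3, 1), (3, 18), (4, 3), (4, 16), (7, 7), (7, 12), (9, 4), (9, 15), (10, 7), (10, 12), (11, 3), (11, 16), (12, 4), (12, 15), (13, 0), (14, 9), (14, 10), (16, 8), (16, 11), (17, 4), (17, 15)}; affine count = 25; |E(F_19)| = 26.

Discriminant check: Δ ∝ 4a³ + 27b² = 4·9³ + 27·4² = 4·729 + 27·16 ≡ 4 (mod 19). Nonzero ⇒ E is nonsingular.
For each x ∈ F_19, compute rhs = x³ + 9·x + 4 mod 19, then count y ∈ F_19 with y² ≡ rhs.
  x = 0: rhs = 4, matching y values: 2, 17 (2 points).
  x = 1: rhs = 14, matching y values: none (0 points).
  x = 2: rhs = 11, matching y values: 7, 12 (2 points).
  x = 3: rhs = 1, matching y values: 1, 18 (2 points).
  x = 4: rhs = 9, matching y values: 3, 16 (2 points).
  x = 5: rhs = 3, matching y values: none (0 points).
  x = 6: rhs = 8, matching y values: none (0 points).
  x = 7: rhs = 11, matching y values: 7, 12 (2 points).
  x = 8: rhs = 18, matching y values: none (0 points).
  x = 9: rhs = 16, matching y values: 4, 15 (2 points).
  x = 10: rhs = 11, matching y values: 7, 12 (2 points).
  x = 11: rhs = 9, matching y values: 3, 16 (2 points).
  x = 12: rhs = 16, matching y values: 4, 15 (2 points).
  x = 13: rhs = 0, matching y values: 0 (1 points).
  x = 14: rhs = 5, matching y values: 9, 10 (2 points).
  x = 15: rhs = 18, matching y values: none (0 points).
  x = 16: rhs = 7, matching y values: 8, 11 (2 points).
  x = 17: rhs = 16, matching y values: 4, 15 (2 points).
  x = 18: rhs = 13, matching y values: none (0 points).
Total affine count: 25.
Full point count |E(F_19)| = 25 + 1 = 26.
Hasse bound: |26 − (19+1)| = |6| = 6 ≤ 2√19 ≈ 8.7178 ✓.


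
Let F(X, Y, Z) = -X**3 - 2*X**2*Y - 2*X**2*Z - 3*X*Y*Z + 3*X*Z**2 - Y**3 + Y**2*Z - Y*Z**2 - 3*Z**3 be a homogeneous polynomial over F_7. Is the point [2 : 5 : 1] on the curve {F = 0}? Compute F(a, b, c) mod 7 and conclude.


F(2,5,1) ≡ 1 (mod 7); P is NOT on the curve.

Evaluate F(2, 5, 1) term-by-term (mod 7).
  -X**3 ↦ -1·8·1·1 = -8
  -2*X**2*Y ↦ -2·4·5·1 = -40
  -2*X**2*Z ↦ -2·4·1·1 = -8
  -3*X*Y*Z ↦ -3·2·5·1 = -30
  3*X*Z**2 ↦ 3·2·1·1 = 6
  -Y**3 ↦ -1·1·125·1 = -125
  Y**2*Z ↦ 1·1·25·1 = 25
  -Y*Z**2 ↦ -1·1·5·1 = -5
  -3*Z**3 ↦ -3·1·1·1 = -3
Sum: F(2, 5, 1) = (-8) + (-40) + (-8) + (-30) + (6) + (-125) + (25) + (-5) + (-3) = -188.
Reducing mod 7: -188 ≡ 1 (mod 7).
Since F(a, b, c) ≡ 1 ≠ 0 (mod 7), P does NOT lie on the curve.


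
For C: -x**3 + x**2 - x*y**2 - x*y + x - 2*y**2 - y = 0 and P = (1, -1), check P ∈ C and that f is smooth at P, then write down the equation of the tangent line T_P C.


Tangent line at P: 4*y + 4 = 0.

Step 1: f(1, -1) = 0, so P lies on C.
Step 2: partial derivatives
  f_x(x, y) = -3*x**2 + 2*x - y**2 - y + 1, f_y(x, y) = -2*x*y - x - 4*y - 1.
  f_x(P) = 0, f_y(P) = 4 (gradient nonzero, so P is smooth).
Step 3: tangent line at P: 0·(x − 1) + 4·(y − -1) = 0.
Expanding: 4*y + 4 = 0.


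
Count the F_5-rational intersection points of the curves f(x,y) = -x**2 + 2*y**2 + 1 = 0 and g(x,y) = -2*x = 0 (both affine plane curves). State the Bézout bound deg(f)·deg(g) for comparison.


Common zeros: ∅; count = 0; Bézout bound = 2.

deg(f) = 2, deg(g) = 1, so Bézout bound = 2.
Scan x ∈ F_5. For each x, list the y ∈ F_5 with f(x, y) ≡ 0 and those with g(x, y) ≡ 0 (mod 5); the common zeros in that column are the intersection.
  x = 0: f ≡ 0 at y ∈ ∅; g ≡ 0 at y ∈ {0, 1, 2, 3, 4}; common: ∅.
  x = 1: f ≡ 0 at y ∈ {0}; g ≡ 0 at y ∈ ∅; common: ∅.
  x = 2: f ≡ 0 at y ∈ {2, 3}; g ≡ 0 at y ∈ ∅; common: ∅.
  x = 3: f ≡ 0 at y ∈ {2, 3}; g ≡ 0 at y ∈ ∅; common: ∅.
  x = 4: f ≡ 0 at y ∈ {0}; g ≡ 0 at y ∈ ∅; common: ∅.
Collecting: common zeros = ∅, so the count is 0.
Comparison with the Bézout bound: 0 ≤ 2 = deg(f)·deg(g), as expected for curves with no common component (the affine F_5-count falls short of the bound because intersections may lie at infinity, over extension fields, or carry multiplicity).


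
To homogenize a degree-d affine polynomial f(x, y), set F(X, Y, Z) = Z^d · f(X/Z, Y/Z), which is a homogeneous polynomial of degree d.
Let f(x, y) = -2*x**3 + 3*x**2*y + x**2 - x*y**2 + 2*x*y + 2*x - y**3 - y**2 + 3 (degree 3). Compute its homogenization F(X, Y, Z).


F(X, Y, Z) = -2*X**3 + 3*X**2*Y + X**2*Z - X*Y**2 + 2*X*Y*Z + 2*X*Z**2 - Y**3 - Y**2*Z + 3*Z**3

deg(f) = 3.
Substitute x = X/Z, y = Y/Z into f, then multiply by Z^3.
  monomial -2·x^3·y^0 ↦ -2·X^3·Y^0·Z^0.
  monomial 3·x^2·y^1 ↦ 3·X^2·Y^1·Z^0.
  monomial 1·x^2·y^0 ↦ 1·X^2·Y^0·Z^1.
  monomial -1·x^1·y^2 ↦ -1·X^1·Y^2·Z^0.
  monomial 2·x^1·y^1 ↦ 2·X^1·Y^1·Z^1.
  monomial 2·x^1·y^0 ↦ 2·X^1·Y^0·Z^2.
  monomial -1·x^0·y^3 ↦ -1·X^0·Y^3·Z^0.
  monomial -1·x^0·y^2 ↦ -1·X^0·Y^2·Z^1.
  monomial 3·x^0·y^0 ↦ 3·X^0·Y^0·Z^3.
Collecting: F(X, Y, Z) = -2*X**3 + 3*X**2*Y + X**2*Z - X*Y**2 + 2*X*Y*Z + 2*X*Z**2 - Y**3 - Y**2*Z + 3*Z**3.


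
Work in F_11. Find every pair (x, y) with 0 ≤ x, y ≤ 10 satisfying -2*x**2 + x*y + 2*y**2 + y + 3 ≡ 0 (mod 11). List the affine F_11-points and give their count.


Affine F_11-points: {(2, 1), (2, 3), (3, 4), (3, 5), (4, 1), (4, 2), (5, 3), (5, 5), (8, 2), (8, 10), (10, 4), (10, 7)}; count = 12.

For each of the 121 pairs (x, y) ∈ F_11², evaluate f(x, y) mod 11. Record the zeros.
  x = 0: [0↦3, 1↦6, 2↦2, 3↦2, 4↦6, 5↦3, 6↦4, 7↦9, 8↦7, 9↦9, 10↦4]  zeros at y ∈ ∅
  x = 1: [0↦1, 1↦5, 2↦2, 3↦3, 4↦8, 5↦6, 6↦8, 7↦3, 8↦2, 9↦5, 10↦1]  zeros at y ∈ ∅
  x = 2: [0↦6, 1↦0, 2↦9, 3↦0, 4↦6, 5↦5, 6↦8, 7↦4, 8↦4, 9↦8, 10↦5]  zeros at y ∈ {1, 3}
  x = 3: [0↦7, 1↦2, 2↦1, 3↦4, 4↦0, 5↦0, 6↦4, 7↦1, 8↦2, 9↦7, 10↦5]  zeros at y ∈ {4, 5}
  x = 4: [0↦4, 1↦0, 2↦0, 3↦4, 4↦1, 5↦2, 6↦7, 7↦5, 8↦7, 9↦2, 10↦1]  zeros at y ∈ {1, 2}
  x = 5: [0↦8, 1↦5, 2↦6, 3↦0, 4↦9, 5↦0, 6↦6, 7↦5, 8↦8, 9↦4, 10↦4]  zeros at y ∈ {3, 5}
  x = 6: [0↦8, 1↦6, 2↦8, 3↦3, 4↦2, 5↦5, 6↦1, 7↦1, 8↦5, 9↦2, 10↦3]  zeros at y ∈ ∅
  x = 7: [0↦4, 1↦3, 2↦6, 3↦2, 4↦2, 5↦6, 6↦3, 7↦4, 8↦9, 9↦7, 10↦9]  zeros at y ∈ ∅
  x = 8: [0↦7, 1↦7, 2↦0, 3↦8, 4↦9, 5↦3, 6↦1, 7↦3, 8↦9, 9↦8, 10↦0]  zeros at y ∈ {2, 10}
  x = 9: [0↦6, 1↦7, 2↦1, 3↦10, 4↦1, 5↦7, 6↦6, 7↦9, 8↦5, 9↦5, 10↦9]  zeros at y ∈ ∅
  x = 10: [0↦1, 1↦3, 2↦9, 3↦8, 4↦0, 5↦7, 6↦7, 7↦0, 8↦8, 9↦9, 10↦3]  zeros at y ∈ {4, 7}
Collecting zeros: affine points = {(2, 1), (2, 3), (3, 4), (3, 5), (4, 1), (4, 2), (5, 3), (5, 5), (8, 2), (8, 10), (10, 4), (10, 7)}.
Total count |C(F_11)_aff| = 12.


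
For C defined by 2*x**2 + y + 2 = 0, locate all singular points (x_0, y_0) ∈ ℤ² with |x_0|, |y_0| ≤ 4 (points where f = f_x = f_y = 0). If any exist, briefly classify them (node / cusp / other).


No singular points in the scanned grid; C is smooth there.

Compute partial derivatives:
  f_x = 4*x.
  f_y = 1.
f_y = 1 is a nonzero constant, so f_y never vanishes: no point (x, y) can satisfy f = f_x = f_y = 0. In particular no (x, y) ∈ {−4, ..., 4}² is singular; the curve is smooth.


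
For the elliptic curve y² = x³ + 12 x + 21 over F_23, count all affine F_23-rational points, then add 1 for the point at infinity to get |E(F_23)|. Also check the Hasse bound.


Affine points = {(4, 8), (4, 15), (8, 10), (8, 13), (11, 9), (11, 14), (14, 9), (14, 14), (16, 10), (16, 13), (17, 3), (17, 20), (19, 1), (19, 22), (20, 2), (20, 21), (21, 9), (21, 14), (22, 10), (22, 13)}; affine count = 20; |E(F_23)| = 21.

Discriminant check: Δ ∝ 4a³ + 27b² = 4·12³ + 27·21² = 4·1728 + 27·441 ≡ 5 (mod 23). Nonzero ⇒ E is nonsingular.
For each x ∈ F_23, compute rhs = x³ + 12·x + 21 mod 23, then count y ∈ F_23 with y² ≡ rhs.
  x = 0: rhs = 21, matching y values: none (0 points).
  x = 1: rhs = 11, matching y values: none (0 points).
  x = 2: rhs = 7, matching y values: none (0 points).
  x = 3: rhs = 15, matching y values: none (0 points).
  x = 4: rhs = 18, matching y values: 8, 15 (2 points).
  x = 5: rhs = 22, matching y values: none (0 points).
  x = 6: rhs = 10, matching y values: none (0 points).
  x = 7: rhs = 11, matching y values: none (0 points).
  x = 8: rhs = 8, matching y values: 10, 13 (2 points).
  x = 9: rhs = 7, matching y values: none (0 points).
  x = 10: rhs = 14, matching y values: none (0 points).
  x = 11: rhs = 12, matching y values: 9, 14 (2 points).
  x = 12: rhs = 7, matching y values: none (0 points).
  x = 13: rhs = 5, matching y values: none (0 points).
  x = 14: rhs = 12, matching y values: 9, 14 (2 points).
  x = 15: rhs = 11, matching y values: none (0 points).
  x = 16: rhs = 8, matching y values: 10, 13 (2 points).
  x = 17: rhs = 9, matching y values: 3, 20 (2 points).
  x = 18: rhs = 20, matching y values: none (0 points).
  x = 19: rhs = 1, matching y values: 1, 22 (2 points).
  x = 20: rhs = 4, matching y values: 2, 21 (2 points).
  x = 21: rhs = 12, matching y values: 9, 14 (2 points).
  x = 22: rhs = 8, matching y values: 10, 13 (2 points).
Total affine count: 20.
Full point count |E(F_23)| = 20 + 1 = 21.
Hasse bound: |21 − (23+1)| = |-3| = 3 ≤ 2√23 ≈ 9.5917 ✓.


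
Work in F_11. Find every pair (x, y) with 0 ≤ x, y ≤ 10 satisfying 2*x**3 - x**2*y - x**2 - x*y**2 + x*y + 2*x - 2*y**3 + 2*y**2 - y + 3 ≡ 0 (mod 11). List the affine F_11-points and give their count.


Affine F_11-points: {(0, 6), (1, 4), (1, 6), (1, 7), (2, 3), (2, 4), (3, 1), (4, 5), (4, 8), (5, 4), (6, 1), (6, 9), (6, 10), (7, 8), (8, 0), (8, 2), (8, 6), (10, 8)}; count = 18.

For each of the 121 pairs (x, y) ∈ F_11², evaluate f(x, y) mod 11. Record the zeros.
  x = 0: [0↦3, 1↦2, 2↦4, 3↦8, 4↦2, 5↦7, 6↦0, 7↦2, 8↦1, 9↦7, 10↦8]  zeros at y ∈ {6}
  x = 1: [0↦6, 1↦4, 2↦3, 3↦2, 4↦0, 5↦7, 6↦0, 7↦0, 8↦6, 9↦6, 10↦10]  zeros at y ∈ {4, 6, 7}
  x = 2: [0↦8, 1↦3, 2↦8, 3↦0, 4↦0, 5↦7, 6↦9, 7↦5, 8↦5, 9↦8, 10↦2]  zeros at y ∈ {3, 4}
  x = 3: [0↦10, 1↦0, 2↦9, 3↦3, 4↦3, 5↦8, 6↦6, 7↦7, 8↦10, 9↦3, 10↦7]  zeros at y ∈ {1}
  x = 4: [0↦2, 1↦7, 2↦7, 3↦1, 4↦10, 5↦0, 6↦3, 7↦7, 8↦0, 9↦3, 10↦4]  zeros at y ∈ {5, 8}
  x = 5: [0↦7, 1↦3, 2↦3, 3↦6, 4↦0, 5↦6, 6↦1, 7↦6, 8↦9, 9↦9, 10↦5]  zeros at y ∈ {4}
  x = 6: [0↦4, 1↦0, 2↦9, 3↦8, 4↦7, 5↦5, 6↦1, 7↦5, 8↦5, 9↦0, 10↦0]  zeros at y ∈ {1, 9, 10}
  x = 7: [0↦5, 1↦10, 2↦4, 3↦8, 4↦10, 5↦9, 6↦4, 7↦5, 8↦0, 9↦10, 10↦1]  zeros at y ∈ {8}
  x = 8: [0↦0, 1↦1, 2↦0, 3↦7, 4↦10, 5↦8, 6↦0, 7↦7, 8↦6, 9↦7, 10↦9]  zeros at y ∈ {0, 2, 6}
  x = 9: [0↦1, 1↦7, 2↦9, 3↦6, 4↦8, 5↦3, 6↦1, 7↦1, 8↦2, 9↦3, 10↦3]  zeros at y ∈ ∅
  x = 10: [0↦9, 1↦7, 2↦10, 3↦6, 4↦5, 5↦6, 6↦8, 7↦10, 8↦0, 9↦10, 10↦6]  zeros at y ∈ {8}
Collecting zeros: affine points = {(0, 6), (1, 4), (1, 6), (1, 7), (2, 3), (2, 4), (3, 1), (4, 5), (4, 8), (5, 4), (6, 1), (6, 9), (6, 10), (7, 8), (8, 0), (8, 2), (8, 6), (10, 8)}.
Total count |C(F_11)_aff| = 18.
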